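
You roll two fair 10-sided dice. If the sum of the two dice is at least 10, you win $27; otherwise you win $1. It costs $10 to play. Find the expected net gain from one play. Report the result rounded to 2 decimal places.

E[payout] = (9/25)·1 + (16/25)·27 = 441/25
Expected profit = 441/25 − 10 = 191/25 ≈ $7.64

$7.64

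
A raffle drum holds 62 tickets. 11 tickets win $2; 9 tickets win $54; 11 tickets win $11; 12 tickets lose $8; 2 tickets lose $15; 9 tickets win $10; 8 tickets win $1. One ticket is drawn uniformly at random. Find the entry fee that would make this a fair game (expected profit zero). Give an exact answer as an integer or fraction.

E[payout] = (11/62)·2 + (9/62)·54 + (11/62)·11 + (12/62)·(-8) + (2/62)·(-15) + (9/62)·10 + (8/62)·1 = 601/62
Fair fee = E[payout] = 601/62

601/62 dollars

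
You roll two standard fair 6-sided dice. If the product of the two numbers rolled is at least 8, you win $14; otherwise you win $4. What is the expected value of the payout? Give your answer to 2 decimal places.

$10.11

E[payout] = (7/18)·4 + (11/18)·14 = 91/9
≈ $10.11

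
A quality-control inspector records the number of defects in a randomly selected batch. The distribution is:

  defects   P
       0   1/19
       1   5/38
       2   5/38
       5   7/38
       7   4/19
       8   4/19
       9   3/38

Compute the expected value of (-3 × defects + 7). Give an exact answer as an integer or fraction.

-325/38

E[-3x+7] = (1/19)·7 + (5/38)·4 + (5/38)·1 + (7/38)·(-8) + (4/19)·(-14) + (4/19)·(-17) + (3/38)·(-20)
     = -325/38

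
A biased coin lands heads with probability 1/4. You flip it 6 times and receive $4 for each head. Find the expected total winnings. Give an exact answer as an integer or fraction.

$6

E[#heads] = 6·1/4 = 3/2 (linearity over flips).
E[winnings] = 4·3/2 = 6.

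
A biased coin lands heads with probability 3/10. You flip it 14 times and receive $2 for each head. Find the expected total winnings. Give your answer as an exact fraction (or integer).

42/5 dollars

E[#heads] = 14·3/10 = 21/5 (linearity over flips).
E[winnings] = 2·21/5 = 42/5.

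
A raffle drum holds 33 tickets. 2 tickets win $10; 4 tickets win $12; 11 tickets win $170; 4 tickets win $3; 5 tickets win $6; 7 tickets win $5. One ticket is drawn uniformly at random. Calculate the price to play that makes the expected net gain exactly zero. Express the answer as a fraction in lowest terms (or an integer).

E[payout] = (2/33)·10 + (4/33)·12 + (11/33)·170 + (4/33)·3 + (5/33)·6 + (7/33)·5 = 2015/33
Fair fee = E[payout] = 2015/33

2015/33 dollars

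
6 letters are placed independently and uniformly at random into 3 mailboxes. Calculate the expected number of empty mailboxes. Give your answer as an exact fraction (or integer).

Let Xⱼ=1 if mailbox j is empty. P(Xⱼ=1) = ((3-1)/3)^6 = 64/729.
By linearity, E[#empty] = 3·64/729 = 64/243.

64/243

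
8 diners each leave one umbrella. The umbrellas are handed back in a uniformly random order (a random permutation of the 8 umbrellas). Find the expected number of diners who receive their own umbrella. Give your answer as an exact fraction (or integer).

1

Let Xᵢ = 1 if person i gets their own umbrella. For each i, P(Xᵢ=1) = 1/8.
By linearity of expectation, E[X₁+…+X_8] = 8·(1/8) = 1.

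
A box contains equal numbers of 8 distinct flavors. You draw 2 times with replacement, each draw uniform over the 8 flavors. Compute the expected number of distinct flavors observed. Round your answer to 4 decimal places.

1.8750

Let Xⱼ=1 if type j appears at least once. P(Xⱼ=1) = 1 − ((8−1)/8)^2 = 15/64.
E[#distinct] = 8·15/64 = 15/8.
≈ 1.8750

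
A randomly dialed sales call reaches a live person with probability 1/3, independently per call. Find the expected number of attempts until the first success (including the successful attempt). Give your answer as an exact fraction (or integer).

For a geometric distribution, E[trials] = 1/p = 1/(1/3) = 3.

3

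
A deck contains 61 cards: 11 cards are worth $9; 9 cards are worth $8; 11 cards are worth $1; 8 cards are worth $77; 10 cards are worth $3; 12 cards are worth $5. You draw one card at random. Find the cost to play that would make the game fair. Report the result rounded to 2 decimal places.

$14.56

E[payout] = (11/61)·9 + (9/61)·8 + (11/61)·1 + (8/61)·77 + (10/61)·3 + (12/61)·5 = 888/61
Fair fee = E[payout] = 888/61 ≈ $14.56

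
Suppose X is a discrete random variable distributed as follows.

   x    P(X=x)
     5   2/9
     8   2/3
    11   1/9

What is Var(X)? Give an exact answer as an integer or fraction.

E[X] = (2/9)·5 + (2/3)·8 + (1/9)·11 = 23/3
E[X²] = (2/9)·25 + (2/3)·64 + (1/9)·121 = 185/3
Var(X) = 185/3 − (23/3)² = 26/9

26/9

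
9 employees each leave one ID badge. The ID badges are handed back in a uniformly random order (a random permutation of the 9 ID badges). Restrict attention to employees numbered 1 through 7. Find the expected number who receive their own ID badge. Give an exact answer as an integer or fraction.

Let Xᵢ = 1 if person i gets their own ID badge. For each i, P(Xᵢ=1) = 1/9.
By linearity of expectation, E[X₁+…+X_7] = 7·(1/9) = 7/9.

7/9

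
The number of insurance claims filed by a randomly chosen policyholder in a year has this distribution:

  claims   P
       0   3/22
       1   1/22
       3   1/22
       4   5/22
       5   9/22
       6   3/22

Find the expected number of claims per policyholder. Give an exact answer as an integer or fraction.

E[X] = (3/22)·0 + (1/22)·1 + (1/22)·3 + (5/22)·4 + (9/22)·5 + (3/22)·6
     = 87/22

87/22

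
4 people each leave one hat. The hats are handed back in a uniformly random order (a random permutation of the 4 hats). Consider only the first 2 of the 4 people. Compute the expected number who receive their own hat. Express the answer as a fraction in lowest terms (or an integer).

Let Xᵢ = 1 if person i gets their own hat. For each i, P(Xᵢ=1) = 1/4.
By linearity of expectation, E[X₁+…+X_2] = 2·(1/4) = 1/2.

1/2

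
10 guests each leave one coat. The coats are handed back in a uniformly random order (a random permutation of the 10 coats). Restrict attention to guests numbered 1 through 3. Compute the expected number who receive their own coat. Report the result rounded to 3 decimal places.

Let Xᵢ = 1 if person i gets their own coat. For each i, P(Xᵢ=1) = 1/10.
By linearity of expectation, E[X₁+…+X_3] = 3·(1/10) = 3/10.
≈ 0.300

0.300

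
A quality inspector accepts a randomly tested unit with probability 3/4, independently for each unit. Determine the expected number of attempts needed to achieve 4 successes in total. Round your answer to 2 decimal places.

5.33

By linearity (sum of 4 independent geometric waits), E[trials] = 4/p = 4/(3/4) = 16/3.
≈ 5.33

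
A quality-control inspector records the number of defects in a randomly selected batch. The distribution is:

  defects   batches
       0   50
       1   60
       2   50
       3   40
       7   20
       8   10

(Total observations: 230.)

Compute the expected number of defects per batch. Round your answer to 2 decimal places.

2.17

Total = 230, so P(defects=0) = 50/230, etc.
E[X] = (5/23)·0 + (6/23)·1 + (5/23)·2 + (4/23)·3 + (2/23)·7 + (1/23)·8
     = 50/23 ≈ 2.17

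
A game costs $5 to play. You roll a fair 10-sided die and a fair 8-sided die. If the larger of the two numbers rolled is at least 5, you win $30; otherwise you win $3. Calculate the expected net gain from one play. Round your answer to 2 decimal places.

E[payout] = (1/5)·3 + (4/5)·30 = 123/5
Expected profit = 123/5 − 5 = 98/5 ≈ $19.60

$19.60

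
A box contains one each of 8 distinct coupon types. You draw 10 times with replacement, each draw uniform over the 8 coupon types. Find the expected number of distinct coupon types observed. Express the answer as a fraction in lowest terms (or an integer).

Let Xⱼ=1 if type j appears at least once. P(Xⱼ=1) = 1 − ((8−1)/8)^10 = 791266575/1073741824.
E[#distinct] = 8·791266575/1073741824 = 791266575/134217728.

791266575/134217728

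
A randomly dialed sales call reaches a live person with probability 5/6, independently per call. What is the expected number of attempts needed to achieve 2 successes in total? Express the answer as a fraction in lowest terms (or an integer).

12/5

By linearity (sum of 2 independent geometric waits), E[trials] = 2/p = 2/(5/6) = 12/5.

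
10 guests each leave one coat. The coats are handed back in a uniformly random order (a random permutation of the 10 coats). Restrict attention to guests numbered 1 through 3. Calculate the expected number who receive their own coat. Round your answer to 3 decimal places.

0.300

Let Xᵢ = 1 if person i gets their own coat. For each i, P(Xᵢ=1) = 1/10.
By linearity of expectation, E[X₁+…+X_3] = 3·(1/10) = 3/10.
≈ 0.300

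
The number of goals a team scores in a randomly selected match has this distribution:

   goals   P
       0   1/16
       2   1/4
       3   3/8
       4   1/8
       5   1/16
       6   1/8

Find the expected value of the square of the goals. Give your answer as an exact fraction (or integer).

199/16

E[X²] = (1/16)·0 + (1/4)·4 + (3/8)·9 + (1/8)·16 + (1/16)·25 + (1/8)·36
     = 199/16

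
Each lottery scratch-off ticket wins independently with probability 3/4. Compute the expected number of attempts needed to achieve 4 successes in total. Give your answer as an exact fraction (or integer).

By linearity (sum of 4 independent geometric waits), E[trials] = 4/p = 4/(3/4) = 16/3.

16/3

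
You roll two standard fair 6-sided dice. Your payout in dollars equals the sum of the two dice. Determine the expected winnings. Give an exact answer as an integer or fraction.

$7

Distribution of the sum of the two dice: 2 w.p. 1/36, 3 w.p. 1/18, 4 w.p. 1/12, 5 w.p. 1/9, 6 w.p. 5/36, 7 w.p. 1/6, …
E[payout] = (1/36)·2 + (1/18)·3 + (1/12)·4 + (1/9)·5 + (5/36)·6 + (1/6)·7 + (5/36)·8 + (1/9)·9 + (1/12)·10 + (1/18)·11 + (1/36)·12 = 7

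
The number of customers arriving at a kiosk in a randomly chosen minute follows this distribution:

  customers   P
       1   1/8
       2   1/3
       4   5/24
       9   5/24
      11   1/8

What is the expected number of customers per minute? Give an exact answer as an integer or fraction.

39/8

E[X] = (1/8)·1 + (1/3)·2 + (5/24)·4 + (5/24)·9 + (1/8)·11
     = 39/8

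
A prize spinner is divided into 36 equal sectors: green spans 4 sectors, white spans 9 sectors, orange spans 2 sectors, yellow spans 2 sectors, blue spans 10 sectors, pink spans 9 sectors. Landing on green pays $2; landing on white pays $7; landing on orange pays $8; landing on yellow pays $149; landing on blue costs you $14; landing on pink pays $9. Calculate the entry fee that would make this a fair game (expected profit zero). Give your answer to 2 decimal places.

$9.06

E[payout] = (4/36)·2 + (9/36)·7 + (2/36)·8 + (2/36)·149 + (10/36)·(-14) + (9/36)·9 = 163/18
Fair fee = E[payout] = 163/18 ≈ $9.06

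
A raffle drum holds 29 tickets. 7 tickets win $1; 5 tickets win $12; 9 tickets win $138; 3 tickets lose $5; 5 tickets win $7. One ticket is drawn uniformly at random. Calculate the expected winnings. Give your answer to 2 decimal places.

E[payout] = (7/29)·1 + (5/29)·12 + (9/29)·138 + (3/29)·(-5) + (5/29)·7 = 1329/29
≈ $45.83

$45.83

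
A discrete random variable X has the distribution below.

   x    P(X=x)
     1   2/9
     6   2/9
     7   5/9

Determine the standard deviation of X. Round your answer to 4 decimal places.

2.4088

E[X] = 49/9, E[X²] = 319/9
Var(X) = E[X²] − (E[X])² = 319/9 − 2401/81 = 470/81
SD(X) = √(470/81) ≈ 2.4088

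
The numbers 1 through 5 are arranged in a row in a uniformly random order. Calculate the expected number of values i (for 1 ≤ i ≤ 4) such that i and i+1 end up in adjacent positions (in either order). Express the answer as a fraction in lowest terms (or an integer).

8/5

For each i ∈ {1,…,4}, let Xᵢ = 1 if i and i+1 are adjacent. P(Xᵢ=1) = 2·(5−1)!/5! = 2/5.
By linearity, E[ΣXᵢ] = (4)·(2/5) = 8/5.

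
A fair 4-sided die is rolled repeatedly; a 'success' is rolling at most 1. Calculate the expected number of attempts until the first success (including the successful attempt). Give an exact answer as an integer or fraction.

For a geometric distribution, E[trials] = 1/p = 1/(1/4) = 4.

4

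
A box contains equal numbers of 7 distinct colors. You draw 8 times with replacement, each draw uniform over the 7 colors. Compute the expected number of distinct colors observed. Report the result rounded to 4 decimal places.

4.9605

Let Xⱼ=1 if type j appears at least once. P(Xⱼ=1) = 1 − ((7−1)/7)^8 = 4085185/5764801.
E[#distinct] = 7·4085185/5764801 = 4085185/823543.
≈ 4.9605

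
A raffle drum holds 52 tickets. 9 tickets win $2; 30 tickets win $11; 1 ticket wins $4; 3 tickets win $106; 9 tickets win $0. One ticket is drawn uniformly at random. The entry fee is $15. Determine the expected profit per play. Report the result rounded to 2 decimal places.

E[payout] = (9/52)·2 + (30/52)·11 + (1/52)·4 + (3/52)·106 + (9/52)·0 = 335/26
Expected profit = 335/26 − 15 = -55/26 ≈ -$2.12

-$2.12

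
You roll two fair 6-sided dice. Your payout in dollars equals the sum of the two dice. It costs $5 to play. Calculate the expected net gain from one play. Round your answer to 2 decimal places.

$2.00

Distribution of the sum of the two dice: 2 w.p. 1/36, 3 w.p. 1/18, 4 w.p. 1/12, 5 w.p. 1/9, 6 w.p. 5/36, 7 w.p. 1/6, …
E[payout] = (1/36)·2 + (1/18)·3 + (1/12)·4 + (1/9)·5 + (5/36)·6 + (1/6)·7 + (5/36)·8 + (1/9)·9 + (1/12)·10 + (1/18)·11 + (1/36)·12 = 7
Expected profit = 7 − 5 = 2 ≈ $2.00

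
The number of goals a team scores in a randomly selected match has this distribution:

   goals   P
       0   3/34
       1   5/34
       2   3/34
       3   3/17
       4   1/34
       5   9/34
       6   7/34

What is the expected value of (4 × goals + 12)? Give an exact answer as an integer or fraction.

444/17

E[4x+12] = (3/34)·12 + (5/34)·16 + (3/34)·20 + (3/17)·24 + (1/34)·28 + (9/34)·32 + (7/34)·36
     = 444/17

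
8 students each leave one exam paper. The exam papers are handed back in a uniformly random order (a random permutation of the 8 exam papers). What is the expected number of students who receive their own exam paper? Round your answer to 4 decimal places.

Let Xᵢ = 1 if person i gets their own exam paper. For each i, P(Xᵢ=1) = 1/8.
By linearity of expectation, E[X₁+…+X_8] = 8·(1/8) = 1.
≈ 1.0000

1.0000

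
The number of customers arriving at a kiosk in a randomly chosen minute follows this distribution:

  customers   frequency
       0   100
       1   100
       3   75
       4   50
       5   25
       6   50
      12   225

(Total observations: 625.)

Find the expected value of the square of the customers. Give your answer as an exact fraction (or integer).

1456/25

Total = 625, so P(customers=0) = 100/625, etc.
E[X²] = (4/25)·0 + (4/25)·1 + (3/25)·9 + (2/25)·16 + (1/25)·25 + (2/25)·36 + (9/25)·144
     = 1456/25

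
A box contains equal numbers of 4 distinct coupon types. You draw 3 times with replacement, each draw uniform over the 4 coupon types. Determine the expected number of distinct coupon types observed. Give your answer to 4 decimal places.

Let Xⱼ=1 if type j appears at least once. P(Xⱼ=1) = 1 − ((4−1)/4)^3 = 37/64.
E[#distinct] = 4·37/64 = 37/16.
≈ 2.3125

2.3125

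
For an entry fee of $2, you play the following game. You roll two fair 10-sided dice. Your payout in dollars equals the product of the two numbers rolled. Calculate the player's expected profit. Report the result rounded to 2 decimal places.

$28.25

Distribution of the product of the two numbers rolled: 1 w.p. 1/100, 2 w.p. 1/50, 3 w.p. 1/50, 4 w.p. 3/100, 5 w.p. 1/50, 6 w.p. 1/25, …
E[payout] = (1/100)·1 + (1/50)·2 + (1/50)·3 + (3/100)·4 + (1/50)·5 + (1/25)·6 + (1/50)·7 + (1/25)·8 + (3/100)·9 + (1/25)·10 + (1/25)·12 + (1/50)·14 + (1/50)·15 + (3/100)·16 + (1/25)·18 + (1/25)·20 + (1/50)·21 + (1/25)·24 + (1/100)·25 + (1/50)·27 + (1/50)·28 + (1/25)·30 + (1/50)·32 + (1/50)·35 + (3/100)·36 + (1/25)·40 + (1/50)·42 + (1/50)·45 + (1/50)·48 + (1/100)·49 + (1/50)·50 + (1/50)·54 + (1/50)·56 + (1/50)·60 + (1/50)·63 + (1/100)·64 + (1/50)·70 + (1/50)·72 + (1/50)·80 + (1/100)·81 + (1/50)·90 + (1/100)·100 = 121/4
Expected profit = 121/4 − 2 = 113/4 ≈ $28.25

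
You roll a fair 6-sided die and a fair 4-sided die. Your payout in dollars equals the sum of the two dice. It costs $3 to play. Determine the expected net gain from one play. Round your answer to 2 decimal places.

$3.00

Distribution of the sum of the two dice: 2 w.p. 1/24, 3 w.p. 1/12, 4 w.p. 1/8, 5 w.p. 1/6, 6 w.p. 1/6, 7 w.p. 1/6, …
E[payout] = (1/24)·2 + (1/12)·3 + (1/8)·4 + (1/6)·5 + (1/6)·6 + (1/6)·7 + (1/8)·8 + (1/12)·9 + (1/24)·10 = 6
Expected profit = 6 − 3 = 3 ≈ $3.00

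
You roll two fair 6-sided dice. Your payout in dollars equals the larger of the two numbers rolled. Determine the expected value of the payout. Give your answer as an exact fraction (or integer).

161/36 dollars

Distribution of the larger of the two numbers rolled: 1 w.p. 1/36, 2 w.p. 1/12, 3 w.p. 5/36, 4 w.p. 7/36, 5 w.p. 1/4, 6 w.p. 11/36
E[payout] = (1/36)·1 + (1/12)·2 + (5/36)·3 + (7/36)·4 + (1/4)·5 + (11/36)·6 = 161/36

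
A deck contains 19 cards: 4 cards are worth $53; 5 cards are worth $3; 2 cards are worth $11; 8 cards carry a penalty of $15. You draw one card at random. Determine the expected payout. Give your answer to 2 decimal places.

$6.79

E[payout] = (4/19)·53 + (5/19)·3 + (2/19)·11 + (8/19)·(-15) = 129/19
≈ $6.79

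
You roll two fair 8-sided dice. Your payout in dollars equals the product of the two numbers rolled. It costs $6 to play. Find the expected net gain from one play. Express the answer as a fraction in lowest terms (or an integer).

Distribution of the product of the two numbers rolled: 1 w.p. 1/64, 2 w.p. 1/32, 3 w.p. 1/32, 4 w.p. 3/64, 5 w.p. 1/32, 6 w.p. 1/16, …
E[payout] = (1/64)·1 + (1/32)·2 + (1/32)·3 + (3/64)·4 + (1/32)·5 + (1/16)·6 + (1/32)·7 + (1/16)·8 + (1/64)·9 + (1/32)·10 + (1/16)·12 + (1/32)·14 + (1/32)·15 + (3/64)·16 + (1/32)·18 + (1/32)·20 + (1/32)·21 + (1/16)·24 + (1/64)·25 + (1/32)·28 + (1/32)·30 + (1/32)·32 + (1/32)·35 + (1/64)·36 + (1/32)·40 + (1/32)·42 + (1/32)·48 + (1/64)·49 + (1/32)·56 + (1/64)·64 = 81/4
Expected profit = 81/4 − 6 = 57/4

57/4 dollars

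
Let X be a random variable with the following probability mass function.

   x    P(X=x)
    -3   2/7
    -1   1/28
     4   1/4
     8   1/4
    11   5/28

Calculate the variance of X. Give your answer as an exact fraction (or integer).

5417/196

E[X] = (2/7)·(-3) + (1/28)·(-1) + (1/4)·4 + (1/4)·8 + (5/28)·11 = 57/14
E[X²] = (2/7)·9 + (1/28)·1 + (1/4)·16 + (1/4)·64 + (5/28)·121 = 619/14
Var(X) = 619/14 − (57/14)² = 5417/196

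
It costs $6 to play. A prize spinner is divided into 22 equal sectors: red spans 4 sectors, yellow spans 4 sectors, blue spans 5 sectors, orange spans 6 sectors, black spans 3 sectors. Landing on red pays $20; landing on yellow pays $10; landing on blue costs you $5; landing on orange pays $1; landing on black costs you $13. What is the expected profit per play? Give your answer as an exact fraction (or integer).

-35/11 dollars

E[payout] = (4/22)·20 + (4/22)·10 + (5/22)·(-5) + (6/22)·1 + (3/22)·(-13) = 31/11
Expected profit = 31/11 − 6 = -35/11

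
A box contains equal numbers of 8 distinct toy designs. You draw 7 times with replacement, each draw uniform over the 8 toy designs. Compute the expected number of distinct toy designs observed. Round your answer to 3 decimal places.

4.858

Let Xⱼ=1 if type j appears at least once. P(Xⱼ=1) = 1 − ((8−1)/8)^7 = 1273609/2097152.
E[#distinct] = 8·1273609/2097152 = 1273609/262144.
≈ 4.858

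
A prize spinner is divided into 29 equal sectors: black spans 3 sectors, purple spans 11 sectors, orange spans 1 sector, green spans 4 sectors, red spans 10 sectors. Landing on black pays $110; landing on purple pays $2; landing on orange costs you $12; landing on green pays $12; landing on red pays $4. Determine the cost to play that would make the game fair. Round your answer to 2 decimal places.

$14.76

E[payout] = (3/29)·110 + (11/29)·2 + (1/29)·(-12) + (4/29)·12 + (10/29)·4 = 428/29
Fair fee = E[payout] = 428/29 ≈ $14.76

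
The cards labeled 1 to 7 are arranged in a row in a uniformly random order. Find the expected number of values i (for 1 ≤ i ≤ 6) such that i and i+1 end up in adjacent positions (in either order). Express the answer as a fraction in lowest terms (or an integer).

For each i ∈ {1,…,6}, let Xᵢ = 1 if i and i+1 are adjacent. P(Xᵢ=1) = 2·(7−1)!/7! = 2/7.
By linearity, E[ΣXᵢ] = (6)·(2/7) = 12/7.

12/7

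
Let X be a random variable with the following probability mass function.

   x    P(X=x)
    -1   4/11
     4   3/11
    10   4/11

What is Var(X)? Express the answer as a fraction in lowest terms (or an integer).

2668/121

E[X] = (4/11)·(-1) + (3/11)·4 + (4/11)·10 = 48/11
E[X²] = (4/11)·1 + (3/11)·16 + (4/11)·100 = 452/11
Var(X) = 452/11 − (48/11)² = 2668/121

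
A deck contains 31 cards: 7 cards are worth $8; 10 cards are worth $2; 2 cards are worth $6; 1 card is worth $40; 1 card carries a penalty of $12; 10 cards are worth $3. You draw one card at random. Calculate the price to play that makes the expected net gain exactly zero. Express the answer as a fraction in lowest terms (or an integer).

E[payout] = (7/31)·8 + (10/31)·2 + (2/31)·6 + (1/31)·40 + (1/31)·(-12) + (10/31)·3 = 146/31
Fair fee = E[payout] = 146/31

146/31 dollars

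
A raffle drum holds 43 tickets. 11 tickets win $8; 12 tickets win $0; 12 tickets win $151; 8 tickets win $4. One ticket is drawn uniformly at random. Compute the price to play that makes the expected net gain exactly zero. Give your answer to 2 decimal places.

E[payout] = (11/43)·8 + (12/43)·0 + (12/43)·151 + (8/43)·4 = 1932/43
Fair fee = E[payout] = 1932/43 ≈ $44.93

$44.93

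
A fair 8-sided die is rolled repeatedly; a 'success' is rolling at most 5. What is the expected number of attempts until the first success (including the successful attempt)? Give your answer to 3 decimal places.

For a geometric distribution, E[trials] = 1/p = 1/(5/8) = 8/5.
≈ 1.600

1.600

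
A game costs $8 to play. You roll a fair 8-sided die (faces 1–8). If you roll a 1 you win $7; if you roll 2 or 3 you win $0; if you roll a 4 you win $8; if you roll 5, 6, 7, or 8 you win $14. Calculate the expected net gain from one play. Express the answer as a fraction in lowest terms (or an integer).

7/8 dollars

E[payout] = (1/4)·0 + (1/8)·7 + (1/8)·8 + (1/2)·14 = 71/8
Expected profit = 71/8 − 8 = 7/8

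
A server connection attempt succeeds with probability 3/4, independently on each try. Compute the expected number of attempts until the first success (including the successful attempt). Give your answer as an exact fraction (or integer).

For a geometric distribution, E[trials] = 1/p = 1/(3/4) = 4/3.

4/3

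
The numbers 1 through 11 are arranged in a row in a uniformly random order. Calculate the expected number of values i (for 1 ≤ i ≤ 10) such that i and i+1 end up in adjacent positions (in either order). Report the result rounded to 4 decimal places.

For each i ∈ {1,…,10}, let Xᵢ = 1 if i and i+1 are adjacent. P(Xᵢ=1) = 2·(11−1)!/11! = 2/11.
By linearity, E[ΣXᵢ] = (10)·(2/11) = 20/11.
≈ 1.8182

1.8182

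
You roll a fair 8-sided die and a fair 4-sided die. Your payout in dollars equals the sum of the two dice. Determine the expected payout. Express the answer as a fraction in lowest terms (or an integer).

$7

Distribution of the sum of the two dice: 2 w.p. 1/32, 3 w.p. 1/16, 4 w.p. 3/32, 5 w.p. 1/8, 6 w.p. 1/8, 7 w.p. 1/8, …
E[payout] = (1/32)·2 + (1/16)·3 + (3/32)·4 + (1/8)·5 + (1/8)·6 + (1/8)·7 + (1/8)·8 + (1/8)·9 + (3/32)·10 + (1/16)·11 + (1/32)·12 = 7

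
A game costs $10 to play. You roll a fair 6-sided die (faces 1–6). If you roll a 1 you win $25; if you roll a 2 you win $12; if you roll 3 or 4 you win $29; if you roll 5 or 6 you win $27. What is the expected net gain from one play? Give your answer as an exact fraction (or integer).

89/6 dollars

E[payout] = (1/6)·12 + (1/6)·25 + (1/3)·27 + (1/3)·29 = 149/6
Expected profit = 149/6 − 10 = 89/6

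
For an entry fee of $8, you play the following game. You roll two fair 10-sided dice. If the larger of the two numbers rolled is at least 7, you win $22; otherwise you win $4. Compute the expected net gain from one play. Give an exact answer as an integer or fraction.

188/25 dollars

E[payout] = (9/25)·4 + (16/25)·22 = 388/25
Expected profit = 388/25 − 8 = 188/25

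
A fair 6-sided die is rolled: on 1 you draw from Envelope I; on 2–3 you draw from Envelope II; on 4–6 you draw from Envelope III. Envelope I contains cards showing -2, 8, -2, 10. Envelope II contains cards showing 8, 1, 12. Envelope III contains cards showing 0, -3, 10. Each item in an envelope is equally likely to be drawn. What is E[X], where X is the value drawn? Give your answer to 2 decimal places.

E[X | Envelope I] = (-2 + 8 − 2 + 10)/4 = 7/2
E[X | Envelope II] = (8 + 1 + 12)/3 = 7
E[X | Envelope III] = (0 − 3 + 10)/3 = 7/3
E[X] = (1/6)·7/2 + (1/3)·7 + (1/2)·7/3 = 49/12 ≈ 4.08

4.08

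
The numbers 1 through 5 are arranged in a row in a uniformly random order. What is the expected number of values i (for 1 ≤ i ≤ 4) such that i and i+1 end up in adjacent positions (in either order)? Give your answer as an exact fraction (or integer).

For each i ∈ {1,…,4}, let Xᵢ = 1 if i and i+1 are adjacent. P(Xᵢ=1) = 2·(5−1)!/5! = 2/5.
By linearity, E[ΣXᵢ] = (4)·(2/5) = 8/5.

8/5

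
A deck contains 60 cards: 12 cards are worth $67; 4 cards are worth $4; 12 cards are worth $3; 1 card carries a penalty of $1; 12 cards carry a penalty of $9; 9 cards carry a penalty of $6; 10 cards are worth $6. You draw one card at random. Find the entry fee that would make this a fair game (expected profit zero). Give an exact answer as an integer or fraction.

251/20 dollars

E[payout] = (12/60)·67 + (4/60)·4 + (12/60)·3 + (1/60)·(-1) + (12/60)·(-9) + (9/60)·(-6) + (10/60)·6 = 251/20
Fair fee = E[payout] = 251/20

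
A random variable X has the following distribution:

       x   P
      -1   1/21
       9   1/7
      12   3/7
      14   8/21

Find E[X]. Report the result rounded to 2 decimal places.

11.71

E[X] = (1/21)·(-1) + (1/7)·9 + (3/7)·12 + (8/21)·14
     = 82/7 ≈ 11.71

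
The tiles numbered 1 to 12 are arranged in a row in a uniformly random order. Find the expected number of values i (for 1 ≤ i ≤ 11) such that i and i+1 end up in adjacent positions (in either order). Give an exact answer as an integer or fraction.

For each i ∈ {1,…,11}, let Xᵢ = 1 if i and i+1 are adjacent. P(Xᵢ=1) = 2·(12−1)!/12! = 2/12.
By linearity, E[ΣXᵢ] = (11)·(2/12) = 11/6.

11/6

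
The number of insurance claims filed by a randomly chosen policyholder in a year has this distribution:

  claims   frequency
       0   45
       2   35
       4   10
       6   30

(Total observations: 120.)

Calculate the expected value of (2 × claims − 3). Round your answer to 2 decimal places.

1.83

Total = 120, so P(claims=0) = 45/120, etc.
E[2x-3] = (3/8)·(-3) + (7/24)·1 + (1/12)·5 + (1/4)·9
     = 11/6 ≈ 1.83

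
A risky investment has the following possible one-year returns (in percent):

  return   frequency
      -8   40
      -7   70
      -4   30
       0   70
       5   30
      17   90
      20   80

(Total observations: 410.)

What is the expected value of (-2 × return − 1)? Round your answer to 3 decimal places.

-12.463

Total = 410, so P(return=-8) = 40/410, etc.
E[-2x-1] = (4/41)·15 + (7/41)·13 + (3/41)·7 + (7/41)·(-1) + (3/41)·(-11) + (9/41)·(-35) + (8/41)·(-41)
     = -511/41 ≈ -12.463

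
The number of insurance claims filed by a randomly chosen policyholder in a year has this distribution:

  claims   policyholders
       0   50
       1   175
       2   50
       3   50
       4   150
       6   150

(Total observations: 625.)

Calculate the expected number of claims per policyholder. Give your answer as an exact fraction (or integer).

Total = 625, so P(claims=0) = 50/625, etc.
E[X] = (2/25)·0 + (7/25)·1 + (2/25)·2 + (2/25)·3 + (6/25)·4 + (6/25)·6
     = 77/25

77/25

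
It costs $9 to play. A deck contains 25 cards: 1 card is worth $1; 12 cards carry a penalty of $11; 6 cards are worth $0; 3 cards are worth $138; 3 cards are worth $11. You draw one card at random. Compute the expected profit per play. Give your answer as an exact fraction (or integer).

91/25 dollars

E[payout] = (1/25)·1 + (12/25)·(-11) + (6/25)·0 + (3/25)·138 + (3/25)·11 = 316/25
Expected profit = 316/25 − 9 = 91/25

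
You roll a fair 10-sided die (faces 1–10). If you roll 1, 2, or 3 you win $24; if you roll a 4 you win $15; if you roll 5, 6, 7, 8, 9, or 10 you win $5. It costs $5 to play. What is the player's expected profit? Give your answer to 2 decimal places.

E[payout] = (3/5)·5 + (1/10)·15 + (3/10)·24 = 117/10
Expected profit = 117/10 − 5 = 67/10 ≈ $6.70

$6.70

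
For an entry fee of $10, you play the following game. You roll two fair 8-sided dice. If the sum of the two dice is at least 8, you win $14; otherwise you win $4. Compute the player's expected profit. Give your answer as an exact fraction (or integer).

E[payout] = (21/64)·4 + (43/64)·14 = 343/32
Expected profit = 343/32 − 10 = 23/32

23/32 dollars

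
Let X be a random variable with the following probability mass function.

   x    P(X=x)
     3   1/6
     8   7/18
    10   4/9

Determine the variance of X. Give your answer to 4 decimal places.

5.9414

E[X] = (1/6)·3 + (7/18)·8 + (4/9)·10 = 145/18
E[X²] = (1/6)·9 + (7/18)·64 + (4/9)·100 = 425/6
Var(X) = 425/6 − (145/18)² = 1925/324 ≈ 5.9414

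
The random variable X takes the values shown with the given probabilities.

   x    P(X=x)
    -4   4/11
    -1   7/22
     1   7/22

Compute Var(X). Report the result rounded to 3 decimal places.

4.339

E[X] = (4/11)·(-4) + (7/22)·(-1) + (7/22)·1 = -16/11
E[X²] = (4/11)·16 + (7/22)·1 + (7/22)·1 = 71/11
Var(X) = 71/11 − (-16/11)² = 525/121 ≈ 4.339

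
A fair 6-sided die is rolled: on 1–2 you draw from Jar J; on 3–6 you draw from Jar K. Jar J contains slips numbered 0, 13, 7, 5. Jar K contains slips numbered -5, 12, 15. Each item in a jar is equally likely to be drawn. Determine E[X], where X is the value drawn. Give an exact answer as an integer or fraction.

E[X | Jar J] = (0 + 13 + 7 + 5)/4 = 25/4
E[X | Jar K] = (-5 + 12 + 15)/3 = 22/3
E[X] = (1/3)·25/4 + (2/3)·22/3 = 251/36

251/36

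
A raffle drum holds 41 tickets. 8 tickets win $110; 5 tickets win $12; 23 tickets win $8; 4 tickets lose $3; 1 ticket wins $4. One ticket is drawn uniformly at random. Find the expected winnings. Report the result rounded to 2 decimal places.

E[payout] = (8/41)·110 + (5/41)·12 + (23/41)·8 + (4/41)·(-3) + (1/41)·4 = 1116/41
≈ $27.22

$27.22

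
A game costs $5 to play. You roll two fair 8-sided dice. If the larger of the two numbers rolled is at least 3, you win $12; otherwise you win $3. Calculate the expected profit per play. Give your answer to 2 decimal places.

$6.44

E[payout] = (1/16)·3 + (15/16)·12 = 183/16
Expected profit = 183/16 − 5 = 103/16 ≈ $6.44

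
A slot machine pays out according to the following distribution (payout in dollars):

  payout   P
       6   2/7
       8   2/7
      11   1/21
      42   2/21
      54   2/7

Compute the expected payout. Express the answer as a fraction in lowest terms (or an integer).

E[X] = (2/7)·6 + (2/7)·8 + (1/21)·11 + (2/21)·42 + (2/7)·54
     = 503/21

503/21 dollars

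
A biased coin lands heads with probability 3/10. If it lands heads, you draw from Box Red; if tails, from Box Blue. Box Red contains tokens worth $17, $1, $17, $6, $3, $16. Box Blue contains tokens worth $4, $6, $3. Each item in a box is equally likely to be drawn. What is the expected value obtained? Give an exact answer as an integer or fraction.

E[X | Box Red] = (17 + 1 + 17 + 6 + 3 + 16)/6 = 10
E[X | Box Blue] = (4 + 6 + 3)/3 = 13/3
E[X] = (3/10)·10 + (7/10)·13/3 = 181/30

181/30 dollars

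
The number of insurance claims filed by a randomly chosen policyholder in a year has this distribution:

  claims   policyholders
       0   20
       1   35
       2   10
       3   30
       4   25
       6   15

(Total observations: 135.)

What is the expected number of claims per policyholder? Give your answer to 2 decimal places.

Total = 135, so P(claims=0) = 20/135, etc.
E[X] = (4/27)·0 + (7/27)·1 + (2/27)·2 + (2/9)·3 + (5/27)·4 + (1/9)·6
     = 67/27 ≈ 2.48

2.48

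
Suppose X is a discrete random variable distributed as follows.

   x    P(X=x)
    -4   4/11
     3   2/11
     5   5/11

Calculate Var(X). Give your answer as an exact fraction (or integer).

2052/121

E[X] = (4/11)·(-4) + (2/11)·3 + (5/11)·5 = 15/11
E[X²] = (4/11)·16 + (2/11)·9 + (5/11)·25 = 207/11
Var(X) = 207/11 − (15/11)² = 2052/121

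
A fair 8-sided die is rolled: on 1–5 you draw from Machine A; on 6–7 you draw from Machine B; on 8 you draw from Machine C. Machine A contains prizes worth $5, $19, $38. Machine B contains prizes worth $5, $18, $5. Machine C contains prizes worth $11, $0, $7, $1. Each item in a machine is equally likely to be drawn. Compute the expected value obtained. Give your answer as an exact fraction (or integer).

507/32 dollars

E[X | Machine A] = (5 + 19 + 38)/3 = 62/3
E[X | Machine B] = (5 + 18 + 5)/3 = 28/3
E[X | Machine C] = (11 + 0 + 7 + 1)/4 = 19/4
E[X] = (5/8)·62/3 + (1/4)·28/3 + (1/8)·19/4 = 507/32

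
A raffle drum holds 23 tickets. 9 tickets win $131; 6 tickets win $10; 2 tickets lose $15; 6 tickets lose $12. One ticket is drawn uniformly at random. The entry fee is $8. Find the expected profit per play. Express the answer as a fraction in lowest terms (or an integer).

953/23 dollars

E[payout] = (9/23)·131 + (6/23)·10 + (2/23)·(-15) + (6/23)·(-12) = 1137/23
Expected profit = 1137/23 − 8 = 953/23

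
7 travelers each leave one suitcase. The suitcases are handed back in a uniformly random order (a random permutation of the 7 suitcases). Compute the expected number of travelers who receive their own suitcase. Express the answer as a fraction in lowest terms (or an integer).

1

Let Xᵢ = 1 if person i gets their own suitcase. For each i, P(Xᵢ=1) = 1/7.
By linearity of expectation, E[X₁+…+X_7] = 7·(1/7) = 1.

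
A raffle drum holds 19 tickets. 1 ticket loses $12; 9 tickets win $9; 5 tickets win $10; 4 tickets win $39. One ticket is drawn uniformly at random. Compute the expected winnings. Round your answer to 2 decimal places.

$14.47

E[payout] = (1/19)·(-12) + (9/19)·9 + (5/19)·10 + (4/19)·39 = 275/19
≈ $14.47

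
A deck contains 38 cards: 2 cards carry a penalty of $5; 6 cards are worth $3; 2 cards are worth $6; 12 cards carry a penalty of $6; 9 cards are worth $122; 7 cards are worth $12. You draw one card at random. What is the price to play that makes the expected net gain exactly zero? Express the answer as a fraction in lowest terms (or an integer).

E[payout] = (2/38)·(-5) + (6/38)·3 + (2/38)·6 + (12/38)·(-6) + (9/38)·122 + (7/38)·12 = 565/19
Fair fee = E[payout] = 565/19

565/19 dollars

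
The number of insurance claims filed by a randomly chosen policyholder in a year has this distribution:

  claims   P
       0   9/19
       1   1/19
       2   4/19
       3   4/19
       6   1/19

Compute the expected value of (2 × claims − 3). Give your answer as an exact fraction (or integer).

-3/19

E[2x-3] = (9/19)·(-3) + (1/19)·(-1) + (4/19)·1 + (4/19)·3 + (1/19)·9
     = -3/19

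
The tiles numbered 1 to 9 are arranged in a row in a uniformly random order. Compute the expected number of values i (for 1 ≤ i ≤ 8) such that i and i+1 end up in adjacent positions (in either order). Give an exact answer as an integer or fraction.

For each i ∈ {1,…,8}, let Xᵢ = 1 if i and i+1 are adjacent. P(Xᵢ=1) = 2·(9−1)!/9! = 2/9.
By linearity, E[ΣXᵢ] = (8)·(2/9) = 16/9.

16/9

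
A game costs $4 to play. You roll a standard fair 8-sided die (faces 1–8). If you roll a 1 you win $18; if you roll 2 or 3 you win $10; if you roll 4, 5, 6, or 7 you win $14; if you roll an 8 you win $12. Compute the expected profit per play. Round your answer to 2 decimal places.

E[payout] = (1/4)·10 + (1/8)·12 + (1/2)·14 + (1/8)·18 = 53/4
Expected profit = 53/4 − 4 = 37/4 ≈ $9.25

$9.25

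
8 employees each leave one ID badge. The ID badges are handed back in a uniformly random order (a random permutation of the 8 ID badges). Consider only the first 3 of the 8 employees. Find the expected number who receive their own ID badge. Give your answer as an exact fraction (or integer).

Let Xᵢ = 1 if person i gets their own ID badge. For each i, P(Xᵢ=1) = 1/8.
By linearity of expectation, E[X₁+…+X_3] = 3·(1/8) = 3/8.

3/8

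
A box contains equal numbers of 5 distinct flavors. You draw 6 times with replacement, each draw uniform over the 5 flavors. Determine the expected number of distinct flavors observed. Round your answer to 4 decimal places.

Let Xⱼ=1 if type j appears at least once. P(Xⱼ=1) = 1 − ((5−1)/5)^6 = 11529/15625.
E[#distinct] = 5·11529/15625 = 11529/3125.
≈ 3.6893

3.6893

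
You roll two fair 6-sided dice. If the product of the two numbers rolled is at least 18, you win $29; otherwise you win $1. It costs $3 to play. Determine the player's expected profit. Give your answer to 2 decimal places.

E[payout] = (13/18)·1 + (5/18)·29 = 79/9
Expected profit = 79/9 − 3 = 52/9 ≈ $5.78

$5.78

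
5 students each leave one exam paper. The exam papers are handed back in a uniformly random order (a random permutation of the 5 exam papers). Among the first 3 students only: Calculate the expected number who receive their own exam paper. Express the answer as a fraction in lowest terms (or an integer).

Let Xᵢ = 1 if person i gets their own exam paper. For each i, P(Xᵢ=1) = 1/5.
By linearity of expectation, E[X₁+…+X_3] = 3·(1/5) = 3/5.

3/5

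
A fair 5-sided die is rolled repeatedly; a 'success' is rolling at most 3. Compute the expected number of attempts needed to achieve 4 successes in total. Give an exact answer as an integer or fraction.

20/3

By linearity (sum of 4 independent geometric waits), E[trials] = 4/p = 4/(3/5) = 20/3.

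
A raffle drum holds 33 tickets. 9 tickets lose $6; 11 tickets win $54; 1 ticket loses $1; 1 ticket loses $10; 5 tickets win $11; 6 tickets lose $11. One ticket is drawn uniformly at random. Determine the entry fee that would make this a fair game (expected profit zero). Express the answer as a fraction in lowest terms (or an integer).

518/33 dollars

E[payout] = (9/33)·(-6) + (11/33)·54 + (1/33)·(-1) + (1/33)·(-10) + (5/33)·11 + (6/33)·(-11) = 518/33
Fair fee = E[payout] = 518/33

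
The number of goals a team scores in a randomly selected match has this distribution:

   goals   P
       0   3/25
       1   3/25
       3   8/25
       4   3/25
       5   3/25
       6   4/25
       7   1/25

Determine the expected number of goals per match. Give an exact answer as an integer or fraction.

17/5

E[X] = (3/25)·0 + (3/25)·1 + (8/25)·3 + (3/25)·4 + (3/25)·5 + (4/25)·6 + (1/25)·7
     = 17/5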